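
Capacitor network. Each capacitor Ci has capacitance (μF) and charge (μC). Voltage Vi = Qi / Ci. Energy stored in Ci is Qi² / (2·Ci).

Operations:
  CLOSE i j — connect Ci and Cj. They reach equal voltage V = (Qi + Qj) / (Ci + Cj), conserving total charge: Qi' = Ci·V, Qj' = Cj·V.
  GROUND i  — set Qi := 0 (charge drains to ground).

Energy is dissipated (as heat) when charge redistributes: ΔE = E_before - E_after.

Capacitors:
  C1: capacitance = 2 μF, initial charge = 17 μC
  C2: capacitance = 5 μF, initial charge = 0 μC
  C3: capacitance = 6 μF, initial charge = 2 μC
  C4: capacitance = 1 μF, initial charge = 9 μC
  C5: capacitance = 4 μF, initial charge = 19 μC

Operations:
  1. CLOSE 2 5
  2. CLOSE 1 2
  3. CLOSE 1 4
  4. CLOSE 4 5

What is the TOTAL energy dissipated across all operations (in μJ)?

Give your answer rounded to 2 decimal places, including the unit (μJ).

Answer: 67.71 μJ

Derivation:
Initial: C1(2μF, Q=17μC, V=8.50V), C2(5μF, Q=0μC, V=0.00V), C3(6μF, Q=2μC, V=0.33V), C4(1μF, Q=9μC, V=9.00V), C5(4μF, Q=19μC, V=4.75V)
Op 1: CLOSE 2-5: Q_total=19.00, C_total=9.00, V=2.11; Q2=10.56, Q5=8.44; dissipated=25.069
Op 2: CLOSE 1-2: Q_total=27.56, C_total=7.00, V=3.94; Q1=7.87, Q2=19.68; dissipated=29.156
Op 3: CLOSE 1-4: Q_total=16.87, C_total=3.00, V=5.62; Q1=11.25, Q4=5.62; dissipated=8.546
Op 4: CLOSE 4-5: Q_total=14.07, C_total=5.00, V=2.81; Q4=2.81, Q5=11.26; dissipated=4.937
Total dissipated: 67.709 μJ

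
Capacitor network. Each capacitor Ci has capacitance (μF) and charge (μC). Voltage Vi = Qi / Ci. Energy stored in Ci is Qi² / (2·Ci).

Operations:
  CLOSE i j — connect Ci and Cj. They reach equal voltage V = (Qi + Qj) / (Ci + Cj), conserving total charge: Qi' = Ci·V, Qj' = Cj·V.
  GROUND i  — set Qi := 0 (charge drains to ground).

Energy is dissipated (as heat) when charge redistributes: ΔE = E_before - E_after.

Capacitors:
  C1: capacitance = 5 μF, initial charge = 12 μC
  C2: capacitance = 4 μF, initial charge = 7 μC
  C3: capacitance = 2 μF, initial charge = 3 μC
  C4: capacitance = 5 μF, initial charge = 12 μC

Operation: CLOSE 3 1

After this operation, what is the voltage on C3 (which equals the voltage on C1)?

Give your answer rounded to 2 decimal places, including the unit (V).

Answer: 2.14 V

Derivation:
Initial: C1(5μF, Q=12μC, V=2.40V), C2(4μF, Q=7μC, V=1.75V), C3(2μF, Q=3μC, V=1.50V), C4(5μF, Q=12μC, V=2.40V)
Op 1: CLOSE 3-1: Q_total=15.00, C_total=7.00, V=2.14; Q3=4.29, Q1=10.71; dissipated=0.579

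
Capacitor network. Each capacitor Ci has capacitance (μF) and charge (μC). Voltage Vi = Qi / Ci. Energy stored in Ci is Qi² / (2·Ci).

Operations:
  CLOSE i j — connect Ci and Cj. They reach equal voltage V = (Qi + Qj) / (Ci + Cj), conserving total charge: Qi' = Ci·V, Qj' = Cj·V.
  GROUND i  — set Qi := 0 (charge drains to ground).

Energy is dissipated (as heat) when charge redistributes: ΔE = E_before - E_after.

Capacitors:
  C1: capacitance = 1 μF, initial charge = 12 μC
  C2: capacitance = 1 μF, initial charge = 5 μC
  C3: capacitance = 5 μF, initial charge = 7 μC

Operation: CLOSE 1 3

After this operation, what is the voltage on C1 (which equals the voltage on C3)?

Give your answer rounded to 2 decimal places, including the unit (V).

Answer: 3.17 V

Derivation:
Initial: C1(1μF, Q=12μC, V=12.00V), C2(1μF, Q=5μC, V=5.00V), C3(5μF, Q=7μC, V=1.40V)
Op 1: CLOSE 1-3: Q_total=19.00, C_total=6.00, V=3.17; Q1=3.17, Q3=15.83; dissipated=46.817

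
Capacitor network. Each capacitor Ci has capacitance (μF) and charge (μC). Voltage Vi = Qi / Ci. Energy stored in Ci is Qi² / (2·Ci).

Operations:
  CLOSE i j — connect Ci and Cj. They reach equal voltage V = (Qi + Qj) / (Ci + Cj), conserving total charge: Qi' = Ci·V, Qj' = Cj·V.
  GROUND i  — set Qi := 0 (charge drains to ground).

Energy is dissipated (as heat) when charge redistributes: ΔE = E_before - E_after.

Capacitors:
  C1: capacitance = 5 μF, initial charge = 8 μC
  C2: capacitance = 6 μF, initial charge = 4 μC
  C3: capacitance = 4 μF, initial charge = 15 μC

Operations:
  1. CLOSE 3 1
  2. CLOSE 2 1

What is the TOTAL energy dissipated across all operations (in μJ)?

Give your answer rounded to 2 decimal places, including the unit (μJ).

Initial: C1(5μF, Q=8μC, V=1.60V), C2(6μF, Q=4μC, V=0.67V), C3(4μF, Q=15μC, V=3.75V)
Op 1: CLOSE 3-1: Q_total=23.00, C_total=9.00, V=2.56; Q3=10.22, Q1=12.78; dissipated=5.136
Op 2: CLOSE 2-1: Q_total=16.78, C_total=11.00, V=1.53; Q2=9.15, Q1=7.63; dissipated=4.865
Total dissipated: 10.001 μJ

Answer: 10.00 μJ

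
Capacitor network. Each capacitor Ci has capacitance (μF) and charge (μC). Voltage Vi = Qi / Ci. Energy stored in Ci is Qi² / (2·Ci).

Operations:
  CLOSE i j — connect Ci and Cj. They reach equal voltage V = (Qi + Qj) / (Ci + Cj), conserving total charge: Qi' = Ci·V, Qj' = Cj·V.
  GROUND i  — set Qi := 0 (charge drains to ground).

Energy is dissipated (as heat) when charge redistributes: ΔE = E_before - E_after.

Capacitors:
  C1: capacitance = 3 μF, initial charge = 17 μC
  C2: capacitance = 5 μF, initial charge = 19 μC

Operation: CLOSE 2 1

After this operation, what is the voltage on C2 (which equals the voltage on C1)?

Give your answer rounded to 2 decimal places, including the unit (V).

Answer: 4.50 V

Derivation:
Initial: C1(3μF, Q=17μC, V=5.67V), C2(5μF, Q=19μC, V=3.80V)
Op 1: CLOSE 2-1: Q_total=36.00, C_total=8.00, V=4.50; Q2=22.50, Q1=13.50; dissipated=3.267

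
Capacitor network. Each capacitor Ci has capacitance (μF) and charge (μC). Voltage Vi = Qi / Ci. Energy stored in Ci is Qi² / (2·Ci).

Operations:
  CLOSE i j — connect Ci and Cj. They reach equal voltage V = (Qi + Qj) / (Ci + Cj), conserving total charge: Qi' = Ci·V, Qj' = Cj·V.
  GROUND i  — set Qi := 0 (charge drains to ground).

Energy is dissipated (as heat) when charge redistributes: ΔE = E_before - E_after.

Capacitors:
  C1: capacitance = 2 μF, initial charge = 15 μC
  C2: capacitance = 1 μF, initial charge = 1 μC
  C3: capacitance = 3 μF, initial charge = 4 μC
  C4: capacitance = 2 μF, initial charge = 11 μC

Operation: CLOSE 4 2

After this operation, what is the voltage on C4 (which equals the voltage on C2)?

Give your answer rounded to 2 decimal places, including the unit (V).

Initial: C1(2μF, Q=15μC, V=7.50V), C2(1μF, Q=1μC, V=1.00V), C3(3μF, Q=4μC, V=1.33V), C4(2μF, Q=11μC, V=5.50V)
Op 1: CLOSE 4-2: Q_total=12.00, C_total=3.00, V=4.00; Q4=8.00, Q2=4.00; dissipated=6.750

Answer: 4.00 V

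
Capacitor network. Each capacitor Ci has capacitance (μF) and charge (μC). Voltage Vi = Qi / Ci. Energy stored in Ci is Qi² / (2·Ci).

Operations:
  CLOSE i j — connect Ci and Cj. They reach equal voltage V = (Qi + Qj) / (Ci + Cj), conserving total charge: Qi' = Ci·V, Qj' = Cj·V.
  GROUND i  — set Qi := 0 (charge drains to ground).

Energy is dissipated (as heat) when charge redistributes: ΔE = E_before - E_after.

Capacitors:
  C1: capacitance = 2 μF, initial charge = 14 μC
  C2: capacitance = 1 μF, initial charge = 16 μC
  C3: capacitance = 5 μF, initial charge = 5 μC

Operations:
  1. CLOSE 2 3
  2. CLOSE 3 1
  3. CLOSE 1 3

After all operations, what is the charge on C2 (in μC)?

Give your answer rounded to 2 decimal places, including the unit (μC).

Answer: 3.50 μC

Derivation:
Initial: C1(2μF, Q=14μC, V=7.00V), C2(1μF, Q=16μC, V=16.00V), C3(5μF, Q=5μC, V=1.00V)
Op 1: CLOSE 2-3: Q_total=21.00, C_total=6.00, V=3.50; Q2=3.50, Q3=17.50; dissipated=93.750
Op 2: CLOSE 3-1: Q_total=31.50, C_total=7.00, V=4.50; Q3=22.50, Q1=9.00; dissipated=8.750
Op 3: CLOSE 1-3: Q_total=31.50, C_total=7.00, V=4.50; Q1=9.00, Q3=22.50; dissipated=0.000
Final charges: Q1=9.00, Q2=3.50, Q3=22.50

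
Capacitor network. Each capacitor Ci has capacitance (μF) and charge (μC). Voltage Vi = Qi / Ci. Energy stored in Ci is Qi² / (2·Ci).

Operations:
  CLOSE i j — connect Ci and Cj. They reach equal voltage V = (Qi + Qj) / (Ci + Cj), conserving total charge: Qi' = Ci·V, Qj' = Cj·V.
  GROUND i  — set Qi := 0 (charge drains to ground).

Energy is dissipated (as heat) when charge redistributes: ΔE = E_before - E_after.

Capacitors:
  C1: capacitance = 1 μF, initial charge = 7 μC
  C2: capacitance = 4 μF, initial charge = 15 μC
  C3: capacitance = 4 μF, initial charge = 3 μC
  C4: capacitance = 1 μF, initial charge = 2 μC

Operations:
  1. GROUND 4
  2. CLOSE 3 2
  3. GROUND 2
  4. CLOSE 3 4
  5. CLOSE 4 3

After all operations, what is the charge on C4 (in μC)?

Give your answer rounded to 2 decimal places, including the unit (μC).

Initial: C1(1μF, Q=7μC, V=7.00V), C2(4μF, Q=15μC, V=3.75V), C3(4μF, Q=3μC, V=0.75V), C4(1μF, Q=2μC, V=2.00V)
Op 1: GROUND 4: Q4=0; energy lost=2.000
Op 2: CLOSE 3-2: Q_total=18.00, C_total=8.00, V=2.25; Q3=9.00, Q2=9.00; dissipated=9.000
Op 3: GROUND 2: Q2=0; energy lost=10.125
Op 4: CLOSE 3-4: Q_total=9.00, C_total=5.00, V=1.80; Q3=7.20, Q4=1.80; dissipated=2.025
Op 5: CLOSE 4-3: Q_total=9.00, C_total=5.00, V=1.80; Q4=1.80, Q3=7.20; dissipated=0.000
Final charges: Q1=7.00, Q2=0.00, Q3=7.20, Q4=1.80

Answer: 1.80 μC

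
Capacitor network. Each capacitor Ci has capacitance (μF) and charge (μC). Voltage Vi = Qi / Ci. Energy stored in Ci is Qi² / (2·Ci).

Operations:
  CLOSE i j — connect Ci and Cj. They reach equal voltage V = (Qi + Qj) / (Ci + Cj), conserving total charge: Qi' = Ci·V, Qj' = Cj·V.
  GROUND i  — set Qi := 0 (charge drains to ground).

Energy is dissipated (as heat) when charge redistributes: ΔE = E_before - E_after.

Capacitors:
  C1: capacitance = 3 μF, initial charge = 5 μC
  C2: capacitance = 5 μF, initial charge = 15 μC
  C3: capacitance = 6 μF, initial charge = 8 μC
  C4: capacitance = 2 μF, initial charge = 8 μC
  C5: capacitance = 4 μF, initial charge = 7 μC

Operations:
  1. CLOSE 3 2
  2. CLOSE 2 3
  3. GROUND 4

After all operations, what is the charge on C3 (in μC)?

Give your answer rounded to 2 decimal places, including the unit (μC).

Answer: 12.55 μC

Derivation:
Initial: C1(3μF, Q=5μC, V=1.67V), C2(5μF, Q=15μC, V=3.00V), C3(6μF, Q=8μC, V=1.33V), C4(2μF, Q=8μC, V=4.00V), C5(4μF, Q=7μC, V=1.75V)
Op 1: CLOSE 3-2: Q_total=23.00, C_total=11.00, V=2.09; Q3=12.55, Q2=10.45; dissipated=3.788
Op 2: CLOSE 2-3: Q_total=23.00, C_total=11.00, V=2.09; Q2=10.45, Q3=12.55; dissipated=0.000
Op 3: GROUND 4: Q4=0; energy lost=16.000
Final charges: Q1=5.00, Q2=10.45, Q3=12.55, Q4=0.00, Q5=7.00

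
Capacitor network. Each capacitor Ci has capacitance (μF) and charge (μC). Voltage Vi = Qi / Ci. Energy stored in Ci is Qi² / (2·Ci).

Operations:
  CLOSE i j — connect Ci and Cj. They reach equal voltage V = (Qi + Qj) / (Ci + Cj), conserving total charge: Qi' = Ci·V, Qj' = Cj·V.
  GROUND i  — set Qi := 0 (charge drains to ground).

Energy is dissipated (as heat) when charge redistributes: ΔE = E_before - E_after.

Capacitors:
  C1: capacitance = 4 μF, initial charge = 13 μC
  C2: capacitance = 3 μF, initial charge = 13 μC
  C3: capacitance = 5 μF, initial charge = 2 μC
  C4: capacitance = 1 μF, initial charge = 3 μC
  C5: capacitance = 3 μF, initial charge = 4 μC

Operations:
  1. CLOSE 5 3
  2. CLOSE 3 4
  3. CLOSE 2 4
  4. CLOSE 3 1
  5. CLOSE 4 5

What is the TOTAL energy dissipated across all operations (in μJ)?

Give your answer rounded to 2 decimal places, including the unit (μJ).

Answer: 14.70 μJ

Derivation:
Initial: C1(4μF, Q=13μC, V=3.25V), C2(3μF, Q=13μC, V=4.33V), C3(5μF, Q=2μC, V=0.40V), C4(1μF, Q=3μC, V=3.00V), C5(3μF, Q=4μC, V=1.33V)
Op 1: CLOSE 5-3: Q_total=6.00, C_total=8.00, V=0.75; Q5=2.25, Q3=3.75; dissipated=0.817
Op 2: CLOSE 3-4: Q_total=6.75, C_total=6.00, V=1.12; Q3=5.62, Q4=1.12; dissipated=2.109
Op 3: CLOSE 2-4: Q_total=14.12, C_total=4.00, V=3.53; Q2=10.59, Q4=3.53; dissipated=3.860
Op 4: CLOSE 3-1: Q_total=18.62, C_total=9.00, V=2.07; Q3=10.35, Q1=8.28; dissipated=5.017
Op 5: CLOSE 4-5: Q_total=5.78, C_total=4.00, V=1.45; Q4=1.45, Q5=4.34; dissipated=2.901
Total dissipated: 14.704 μJ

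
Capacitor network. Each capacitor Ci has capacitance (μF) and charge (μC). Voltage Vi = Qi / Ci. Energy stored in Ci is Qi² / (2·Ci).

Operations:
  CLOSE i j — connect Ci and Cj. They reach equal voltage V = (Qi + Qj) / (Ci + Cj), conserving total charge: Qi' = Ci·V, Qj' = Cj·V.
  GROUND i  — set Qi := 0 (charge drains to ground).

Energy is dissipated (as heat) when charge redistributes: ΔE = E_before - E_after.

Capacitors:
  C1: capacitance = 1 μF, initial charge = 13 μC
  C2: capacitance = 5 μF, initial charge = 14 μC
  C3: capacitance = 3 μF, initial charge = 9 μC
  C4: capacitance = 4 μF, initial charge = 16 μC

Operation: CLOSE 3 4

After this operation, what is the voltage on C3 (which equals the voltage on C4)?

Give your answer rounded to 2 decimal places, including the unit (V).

Initial: C1(1μF, Q=13μC, V=13.00V), C2(5μF, Q=14μC, V=2.80V), C3(3μF, Q=9μC, V=3.00V), C4(4μF, Q=16μC, V=4.00V)
Op 1: CLOSE 3-4: Q_total=25.00, C_total=7.00, V=3.57; Q3=10.71, Q4=14.29; dissipated=0.857

Answer: 3.57 V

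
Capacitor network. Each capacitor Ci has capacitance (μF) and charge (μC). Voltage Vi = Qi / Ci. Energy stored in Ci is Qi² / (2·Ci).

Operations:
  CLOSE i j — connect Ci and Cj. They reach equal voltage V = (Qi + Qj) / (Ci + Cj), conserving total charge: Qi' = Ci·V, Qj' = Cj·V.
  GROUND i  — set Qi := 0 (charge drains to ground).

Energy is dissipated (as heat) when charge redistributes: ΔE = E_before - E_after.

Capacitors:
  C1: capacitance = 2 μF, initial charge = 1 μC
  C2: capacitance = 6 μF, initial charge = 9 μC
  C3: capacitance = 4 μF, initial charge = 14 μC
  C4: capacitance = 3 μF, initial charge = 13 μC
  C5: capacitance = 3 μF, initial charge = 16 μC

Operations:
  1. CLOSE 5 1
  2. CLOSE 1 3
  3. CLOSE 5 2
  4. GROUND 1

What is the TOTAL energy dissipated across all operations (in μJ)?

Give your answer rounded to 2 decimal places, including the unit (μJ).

Initial: C1(2μF, Q=1μC, V=0.50V), C2(6μF, Q=9μC, V=1.50V), C3(4μF, Q=14μC, V=3.50V), C4(3μF, Q=13μC, V=4.33V), C5(3μF, Q=16μC, V=5.33V)
Op 1: CLOSE 5-1: Q_total=17.00, C_total=5.00, V=3.40; Q5=10.20, Q1=6.80; dissipated=14.017
Op 2: CLOSE 1-3: Q_total=20.80, C_total=6.00, V=3.47; Q1=6.93, Q3=13.87; dissipated=0.007
Op 3: CLOSE 5-2: Q_total=19.20, C_total=9.00, V=2.13; Q5=6.40, Q2=12.80; dissipated=3.610
Op 4: GROUND 1: Q1=0; energy lost=12.018
Total dissipated: 29.651 μJ

Answer: 29.65 μJ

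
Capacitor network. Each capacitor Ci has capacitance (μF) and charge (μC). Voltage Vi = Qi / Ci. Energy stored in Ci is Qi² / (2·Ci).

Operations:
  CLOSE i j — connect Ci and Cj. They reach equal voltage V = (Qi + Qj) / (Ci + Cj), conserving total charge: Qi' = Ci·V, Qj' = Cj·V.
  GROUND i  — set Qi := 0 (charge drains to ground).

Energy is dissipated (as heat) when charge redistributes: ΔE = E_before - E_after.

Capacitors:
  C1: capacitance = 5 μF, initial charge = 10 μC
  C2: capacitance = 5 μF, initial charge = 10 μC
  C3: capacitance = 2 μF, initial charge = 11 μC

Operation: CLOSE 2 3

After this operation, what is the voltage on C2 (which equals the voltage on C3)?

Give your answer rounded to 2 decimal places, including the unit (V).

Answer: 3.00 V

Derivation:
Initial: C1(5μF, Q=10μC, V=2.00V), C2(5μF, Q=10μC, V=2.00V), C3(2μF, Q=11μC, V=5.50V)
Op 1: CLOSE 2-3: Q_total=21.00, C_total=7.00, V=3.00; Q2=15.00, Q3=6.00; dissipated=8.750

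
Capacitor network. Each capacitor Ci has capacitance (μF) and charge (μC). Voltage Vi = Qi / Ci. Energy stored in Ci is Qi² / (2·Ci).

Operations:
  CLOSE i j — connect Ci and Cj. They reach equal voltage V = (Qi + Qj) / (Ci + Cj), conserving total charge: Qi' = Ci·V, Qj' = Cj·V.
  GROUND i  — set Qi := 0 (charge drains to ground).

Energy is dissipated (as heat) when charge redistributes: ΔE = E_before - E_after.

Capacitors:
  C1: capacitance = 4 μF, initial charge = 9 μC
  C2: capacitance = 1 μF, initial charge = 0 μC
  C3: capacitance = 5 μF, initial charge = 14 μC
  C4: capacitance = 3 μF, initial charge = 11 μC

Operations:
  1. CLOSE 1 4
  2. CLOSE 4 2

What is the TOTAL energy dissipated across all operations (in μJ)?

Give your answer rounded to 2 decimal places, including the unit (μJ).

Initial: C1(4μF, Q=9μC, V=2.25V), C2(1μF, Q=0μC, V=0.00V), C3(5μF, Q=14μC, V=2.80V), C4(3μF, Q=11μC, V=3.67V)
Op 1: CLOSE 1-4: Q_total=20.00, C_total=7.00, V=2.86; Q1=11.43, Q4=8.57; dissipated=1.720
Op 2: CLOSE 4-2: Q_total=8.57, C_total=4.00, V=2.14; Q4=6.43, Q2=2.14; dissipated=3.061
Total dissipated: 4.781 μJ

Answer: 4.78 μJ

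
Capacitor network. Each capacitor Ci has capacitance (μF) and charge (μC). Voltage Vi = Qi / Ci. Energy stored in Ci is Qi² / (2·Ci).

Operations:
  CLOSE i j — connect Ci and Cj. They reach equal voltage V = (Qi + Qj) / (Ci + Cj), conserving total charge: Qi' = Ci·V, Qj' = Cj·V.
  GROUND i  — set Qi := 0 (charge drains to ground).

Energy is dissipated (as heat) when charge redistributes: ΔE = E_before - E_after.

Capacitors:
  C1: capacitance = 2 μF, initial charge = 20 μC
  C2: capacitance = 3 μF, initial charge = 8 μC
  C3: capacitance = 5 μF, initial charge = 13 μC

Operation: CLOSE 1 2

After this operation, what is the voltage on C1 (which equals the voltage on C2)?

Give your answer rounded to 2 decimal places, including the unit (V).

Initial: C1(2μF, Q=20μC, V=10.00V), C2(3μF, Q=8μC, V=2.67V), C3(5μF, Q=13μC, V=2.60V)
Op 1: CLOSE 1-2: Q_total=28.00, C_total=5.00, V=5.60; Q1=11.20, Q2=16.80; dissipated=32.267

Answer: 5.60 V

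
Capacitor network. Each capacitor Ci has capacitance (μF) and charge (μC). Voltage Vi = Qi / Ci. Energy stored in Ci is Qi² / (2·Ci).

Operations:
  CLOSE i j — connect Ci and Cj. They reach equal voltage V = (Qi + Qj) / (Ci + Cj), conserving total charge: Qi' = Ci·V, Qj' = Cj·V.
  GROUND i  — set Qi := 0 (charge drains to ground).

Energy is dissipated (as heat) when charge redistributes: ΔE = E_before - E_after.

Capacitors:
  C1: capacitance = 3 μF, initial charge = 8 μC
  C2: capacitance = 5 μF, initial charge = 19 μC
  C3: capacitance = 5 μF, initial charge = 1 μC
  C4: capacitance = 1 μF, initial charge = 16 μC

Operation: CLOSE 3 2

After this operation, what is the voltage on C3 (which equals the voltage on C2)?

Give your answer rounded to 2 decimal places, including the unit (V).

Initial: C1(3μF, Q=8μC, V=2.67V), C2(5μF, Q=19μC, V=3.80V), C3(5μF, Q=1μC, V=0.20V), C4(1μF, Q=16μC, V=16.00V)
Op 1: CLOSE 3-2: Q_total=20.00, C_total=10.00, V=2.00; Q3=10.00, Q2=10.00; dissipated=16.200

Answer: 2.00 V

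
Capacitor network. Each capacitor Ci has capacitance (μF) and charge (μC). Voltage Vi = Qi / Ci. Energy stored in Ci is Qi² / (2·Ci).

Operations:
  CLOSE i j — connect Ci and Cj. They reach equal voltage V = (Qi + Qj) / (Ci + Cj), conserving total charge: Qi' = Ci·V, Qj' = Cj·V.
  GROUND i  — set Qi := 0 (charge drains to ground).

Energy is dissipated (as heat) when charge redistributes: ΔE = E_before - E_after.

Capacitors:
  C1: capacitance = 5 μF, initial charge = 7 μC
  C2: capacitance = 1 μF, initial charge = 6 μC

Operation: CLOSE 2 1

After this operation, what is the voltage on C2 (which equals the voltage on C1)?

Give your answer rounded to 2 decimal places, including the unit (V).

Initial: C1(5μF, Q=7μC, V=1.40V), C2(1μF, Q=6μC, V=6.00V)
Op 1: CLOSE 2-1: Q_total=13.00, C_total=6.00, V=2.17; Q2=2.17, Q1=10.83; dissipated=8.817

Answer: 2.17 V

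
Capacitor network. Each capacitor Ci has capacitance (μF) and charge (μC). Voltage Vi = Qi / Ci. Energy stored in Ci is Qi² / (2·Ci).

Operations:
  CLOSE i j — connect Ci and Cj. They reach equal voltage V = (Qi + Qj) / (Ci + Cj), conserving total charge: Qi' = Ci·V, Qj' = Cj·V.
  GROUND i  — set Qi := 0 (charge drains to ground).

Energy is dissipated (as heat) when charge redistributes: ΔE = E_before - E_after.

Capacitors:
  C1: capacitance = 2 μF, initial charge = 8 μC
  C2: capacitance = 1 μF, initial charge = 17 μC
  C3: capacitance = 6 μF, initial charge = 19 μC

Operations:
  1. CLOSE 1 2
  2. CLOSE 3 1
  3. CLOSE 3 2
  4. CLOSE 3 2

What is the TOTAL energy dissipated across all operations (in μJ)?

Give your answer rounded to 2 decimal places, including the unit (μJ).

Answer: 82.79 μJ

Derivation:
Initial: C1(2μF, Q=8μC, V=4.00V), C2(1μF, Q=17μC, V=17.00V), C3(6μF, Q=19μC, V=3.17V)
Op 1: CLOSE 1-2: Q_total=25.00, C_total=3.00, V=8.33; Q1=16.67, Q2=8.33; dissipated=56.333
Op 2: CLOSE 3-1: Q_total=35.67, C_total=8.00, V=4.46; Q3=26.75, Q1=8.92; dissipated=20.021
Op 3: CLOSE 3-2: Q_total=35.08, C_total=7.00, V=5.01; Q3=30.07, Q2=5.01; dissipated=6.435
Op 4: CLOSE 3-2: Q_total=35.08, C_total=7.00, V=5.01; Q3=30.07, Q2=5.01; dissipated=0.000
Total dissipated: 82.789 μJ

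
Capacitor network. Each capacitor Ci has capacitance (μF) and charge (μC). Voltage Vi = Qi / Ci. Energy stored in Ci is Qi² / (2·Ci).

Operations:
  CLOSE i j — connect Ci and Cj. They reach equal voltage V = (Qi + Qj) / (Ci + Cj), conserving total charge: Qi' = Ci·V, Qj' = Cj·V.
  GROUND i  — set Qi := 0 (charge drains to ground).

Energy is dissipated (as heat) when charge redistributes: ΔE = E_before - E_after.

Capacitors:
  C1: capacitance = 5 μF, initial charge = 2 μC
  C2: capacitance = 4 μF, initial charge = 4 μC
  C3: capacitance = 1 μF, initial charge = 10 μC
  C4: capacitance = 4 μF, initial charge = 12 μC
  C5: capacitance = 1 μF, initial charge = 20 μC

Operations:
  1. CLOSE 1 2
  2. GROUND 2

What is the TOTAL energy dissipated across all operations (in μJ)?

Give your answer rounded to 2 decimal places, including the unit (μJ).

Initial: C1(5μF, Q=2μC, V=0.40V), C2(4μF, Q=4μC, V=1.00V), C3(1μF, Q=10μC, V=10.00V), C4(4μF, Q=12μC, V=3.00V), C5(1μF, Q=20μC, V=20.00V)
Op 1: CLOSE 1-2: Q_total=6.00, C_total=9.00, V=0.67; Q1=3.33, Q2=2.67; dissipated=0.400
Op 2: GROUND 2: Q2=0; energy lost=0.889
Total dissipated: 1.289 μJ

Answer: 1.29 μJ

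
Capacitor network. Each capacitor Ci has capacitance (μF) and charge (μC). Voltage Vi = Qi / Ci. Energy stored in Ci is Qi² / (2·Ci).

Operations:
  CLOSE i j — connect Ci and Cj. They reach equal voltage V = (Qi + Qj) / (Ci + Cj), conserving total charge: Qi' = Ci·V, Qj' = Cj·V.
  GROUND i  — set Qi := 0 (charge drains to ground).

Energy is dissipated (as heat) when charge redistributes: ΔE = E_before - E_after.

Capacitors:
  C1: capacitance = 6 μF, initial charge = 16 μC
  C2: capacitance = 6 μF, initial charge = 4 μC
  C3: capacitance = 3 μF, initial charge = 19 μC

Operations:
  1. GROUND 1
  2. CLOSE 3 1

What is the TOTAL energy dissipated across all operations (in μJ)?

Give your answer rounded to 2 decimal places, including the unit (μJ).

Initial: C1(6μF, Q=16μC, V=2.67V), C2(6μF, Q=4μC, V=0.67V), C3(3μF, Q=19μC, V=6.33V)
Op 1: GROUND 1: Q1=0; energy lost=21.333
Op 2: CLOSE 3-1: Q_total=19.00, C_total=9.00, V=2.11; Q3=6.33, Q1=12.67; dissipated=40.111
Total dissipated: 61.444 μJ

Answer: 61.44 μJ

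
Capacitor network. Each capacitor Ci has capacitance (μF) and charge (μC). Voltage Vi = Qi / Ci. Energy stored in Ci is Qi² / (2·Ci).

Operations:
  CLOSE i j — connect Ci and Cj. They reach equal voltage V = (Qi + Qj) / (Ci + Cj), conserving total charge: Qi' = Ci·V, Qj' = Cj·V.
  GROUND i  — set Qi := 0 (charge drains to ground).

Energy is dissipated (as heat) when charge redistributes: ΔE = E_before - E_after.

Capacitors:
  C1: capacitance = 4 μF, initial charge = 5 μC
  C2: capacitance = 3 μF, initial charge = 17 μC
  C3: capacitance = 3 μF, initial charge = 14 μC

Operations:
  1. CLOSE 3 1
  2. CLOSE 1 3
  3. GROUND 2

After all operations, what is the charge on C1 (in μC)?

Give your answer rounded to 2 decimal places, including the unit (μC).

Initial: C1(4μF, Q=5μC, V=1.25V), C2(3μF, Q=17μC, V=5.67V), C3(3μF, Q=14μC, V=4.67V)
Op 1: CLOSE 3-1: Q_total=19.00, C_total=7.00, V=2.71; Q3=8.14, Q1=10.86; dissipated=10.006
Op 2: CLOSE 1-3: Q_total=19.00, C_total=7.00, V=2.71; Q1=10.86, Q3=8.14; dissipated=0.000
Op 3: GROUND 2: Q2=0; energy lost=48.167
Final charges: Q1=10.86, Q2=0.00, Q3=8.14

Answer: 10.86 μC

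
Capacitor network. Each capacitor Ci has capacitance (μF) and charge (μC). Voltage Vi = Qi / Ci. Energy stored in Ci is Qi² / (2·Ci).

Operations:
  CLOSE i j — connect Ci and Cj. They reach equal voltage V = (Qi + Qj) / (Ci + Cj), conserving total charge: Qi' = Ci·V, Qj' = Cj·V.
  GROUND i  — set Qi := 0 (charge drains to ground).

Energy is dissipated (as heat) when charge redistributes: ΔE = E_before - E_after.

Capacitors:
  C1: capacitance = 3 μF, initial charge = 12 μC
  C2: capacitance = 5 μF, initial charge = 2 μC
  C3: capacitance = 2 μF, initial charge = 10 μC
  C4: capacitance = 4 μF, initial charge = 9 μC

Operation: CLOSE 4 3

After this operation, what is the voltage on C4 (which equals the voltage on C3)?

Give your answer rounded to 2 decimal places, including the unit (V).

Initial: C1(3μF, Q=12μC, V=4.00V), C2(5μF, Q=2μC, V=0.40V), C3(2μF, Q=10μC, V=5.00V), C4(4μF, Q=9μC, V=2.25V)
Op 1: CLOSE 4-3: Q_total=19.00, C_total=6.00, V=3.17; Q4=12.67, Q3=6.33; dissipated=5.042

Answer: 3.17 V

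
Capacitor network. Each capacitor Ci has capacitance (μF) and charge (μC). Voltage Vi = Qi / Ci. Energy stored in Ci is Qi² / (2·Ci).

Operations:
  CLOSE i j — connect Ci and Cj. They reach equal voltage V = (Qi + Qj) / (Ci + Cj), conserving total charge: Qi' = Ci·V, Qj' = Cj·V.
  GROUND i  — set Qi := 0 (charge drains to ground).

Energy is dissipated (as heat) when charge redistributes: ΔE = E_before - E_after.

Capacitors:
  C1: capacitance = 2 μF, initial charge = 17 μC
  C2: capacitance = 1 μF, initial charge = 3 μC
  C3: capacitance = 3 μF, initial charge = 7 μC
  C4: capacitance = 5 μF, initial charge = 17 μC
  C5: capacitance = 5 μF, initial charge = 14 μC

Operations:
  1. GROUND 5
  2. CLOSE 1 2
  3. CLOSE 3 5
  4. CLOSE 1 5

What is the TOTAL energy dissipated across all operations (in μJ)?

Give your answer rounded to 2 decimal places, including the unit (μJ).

Initial: C1(2μF, Q=17μC, V=8.50V), C2(1μF, Q=3μC, V=3.00V), C3(3μF, Q=7μC, V=2.33V), C4(5μF, Q=17μC, V=3.40V), C5(5μF, Q=14μC, V=2.80V)
Op 1: GROUND 5: Q5=0; energy lost=19.600
Op 2: CLOSE 1-2: Q_total=20.00, C_total=3.00, V=6.67; Q1=13.33, Q2=6.67; dissipated=10.083
Op 3: CLOSE 3-5: Q_total=7.00, C_total=8.00, V=0.88; Q3=2.62, Q5=4.38; dissipated=5.104
Op 4: CLOSE 1-5: Q_total=17.71, C_total=7.00, V=2.53; Q1=5.06, Q5=12.65; dissipated=23.960
Total dissipated: 58.747 μJ

Answer: 58.75 μJ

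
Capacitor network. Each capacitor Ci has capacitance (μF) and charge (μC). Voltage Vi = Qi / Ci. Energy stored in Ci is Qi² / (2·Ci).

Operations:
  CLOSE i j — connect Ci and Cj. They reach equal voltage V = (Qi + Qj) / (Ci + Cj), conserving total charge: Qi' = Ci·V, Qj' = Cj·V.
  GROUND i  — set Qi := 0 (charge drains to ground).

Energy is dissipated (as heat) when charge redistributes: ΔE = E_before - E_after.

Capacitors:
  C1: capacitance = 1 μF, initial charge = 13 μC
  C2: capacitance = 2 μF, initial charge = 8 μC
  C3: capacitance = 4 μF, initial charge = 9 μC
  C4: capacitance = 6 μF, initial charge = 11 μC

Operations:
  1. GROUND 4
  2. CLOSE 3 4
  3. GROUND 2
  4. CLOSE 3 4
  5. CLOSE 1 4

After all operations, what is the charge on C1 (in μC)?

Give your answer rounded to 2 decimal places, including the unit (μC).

Initial: C1(1μF, Q=13μC, V=13.00V), C2(2μF, Q=8μC, V=4.00V), C3(4μF, Q=9μC, V=2.25V), C4(6μF, Q=11μC, V=1.83V)
Op 1: GROUND 4: Q4=0; energy lost=10.083
Op 2: CLOSE 3-4: Q_total=9.00, C_total=10.00, V=0.90; Q3=3.60, Q4=5.40; dissipated=6.075
Op 3: GROUND 2: Q2=0; energy lost=16.000
Op 4: CLOSE 3-4: Q_total=9.00, C_total=10.00, V=0.90; Q3=3.60, Q4=5.40; dissipated=0.000
Op 5: CLOSE 1-4: Q_total=18.40, C_total=7.00, V=2.63; Q1=2.63, Q4=15.77; dissipated=62.747
Final charges: Q1=2.63, Q2=0.00, Q3=3.60, Q4=15.77

Answer: 2.63 μC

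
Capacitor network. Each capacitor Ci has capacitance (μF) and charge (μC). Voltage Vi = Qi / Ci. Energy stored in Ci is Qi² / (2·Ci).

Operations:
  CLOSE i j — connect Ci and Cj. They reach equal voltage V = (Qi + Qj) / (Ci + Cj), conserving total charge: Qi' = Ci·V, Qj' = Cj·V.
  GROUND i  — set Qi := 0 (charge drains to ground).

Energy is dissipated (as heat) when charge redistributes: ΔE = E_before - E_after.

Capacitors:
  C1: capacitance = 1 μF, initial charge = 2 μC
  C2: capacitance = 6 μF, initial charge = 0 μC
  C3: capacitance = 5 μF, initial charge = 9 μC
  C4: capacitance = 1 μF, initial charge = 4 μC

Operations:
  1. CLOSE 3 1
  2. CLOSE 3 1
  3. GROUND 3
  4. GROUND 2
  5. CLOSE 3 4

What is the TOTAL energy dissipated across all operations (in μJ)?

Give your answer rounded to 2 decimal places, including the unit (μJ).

Answer: 15.09 μJ

Derivation:
Initial: C1(1μF, Q=2μC, V=2.00V), C2(6μF, Q=0μC, V=0.00V), C3(5μF, Q=9μC, V=1.80V), C4(1μF, Q=4μC, V=4.00V)
Op 1: CLOSE 3-1: Q_total=11.00, C_total=6.00, V=1.83; Q3=9.17, Q1=1.83; dissipated=0.017
Op 2: CLOSE 3-1: Q_total=11.00, C_total=6.00, V=1.83; Q3=9.17, Q1=1.83; dissipated=0.000
Op 3: GROUND 3: Q3=0; energy lost=8.403
Op 4: GROUND 2: Q2=0; energy lost=0.000
Op 5: CLOSE 3-4: Q_total=4.00, C_total=6.00, V=0.67; Q3=3.33, Q4=0.67; dissipated=6.667
Total dissipated: 15.086 μJ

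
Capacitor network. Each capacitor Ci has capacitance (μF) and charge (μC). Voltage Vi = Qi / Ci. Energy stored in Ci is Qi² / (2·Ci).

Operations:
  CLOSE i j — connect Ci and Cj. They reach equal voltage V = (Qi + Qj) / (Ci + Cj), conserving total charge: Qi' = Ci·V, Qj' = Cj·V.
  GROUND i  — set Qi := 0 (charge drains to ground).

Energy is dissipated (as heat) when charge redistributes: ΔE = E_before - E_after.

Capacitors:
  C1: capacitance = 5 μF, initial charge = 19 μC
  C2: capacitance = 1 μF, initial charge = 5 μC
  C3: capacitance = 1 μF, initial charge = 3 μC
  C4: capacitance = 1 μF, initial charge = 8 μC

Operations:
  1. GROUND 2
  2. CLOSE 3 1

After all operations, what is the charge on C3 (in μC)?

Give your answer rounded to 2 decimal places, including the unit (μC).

Answer: 3.67 μC

Derivation:
Initial: C1(5μF, Q=19μC, V=3.80V), C2(1μF, Q=5μC, V=5.00V), C3(1μF, Q=3μC, V=3.00V), C4(1μF, Q=8μC, V=8.00V)
Op 1: GROUND 2: Q2=0; energy lost=12.500
Op 2: CLOSE 3-1: Q_total=22.00, C_total=6.00, V=3.67; Q3=3.67, Q1=18.33; dissipated=0.267
Final charges: Q1=18.33, Q2=0.00, Q3=3.67, Q4=8.00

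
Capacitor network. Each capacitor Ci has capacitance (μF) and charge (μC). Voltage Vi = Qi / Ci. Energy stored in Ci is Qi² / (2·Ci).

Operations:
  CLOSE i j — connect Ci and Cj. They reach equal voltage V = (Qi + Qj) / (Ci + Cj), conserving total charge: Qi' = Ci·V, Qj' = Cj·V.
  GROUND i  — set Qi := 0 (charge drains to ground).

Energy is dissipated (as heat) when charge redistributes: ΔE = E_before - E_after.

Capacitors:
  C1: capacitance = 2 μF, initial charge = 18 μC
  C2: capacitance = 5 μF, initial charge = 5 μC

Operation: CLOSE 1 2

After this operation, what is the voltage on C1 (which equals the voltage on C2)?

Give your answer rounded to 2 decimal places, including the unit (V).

Initial: C1(2μF, Q=18μC, V=9.00V), C2(5μF, Q=5μC, V=1.00V)
Op 1: CLOSE 1-2: Q_total=23.00, C_total=7.00, V=3.29; Q1=6.57, Q2=16.43; dissipated=45.714

Answer: 3.29 V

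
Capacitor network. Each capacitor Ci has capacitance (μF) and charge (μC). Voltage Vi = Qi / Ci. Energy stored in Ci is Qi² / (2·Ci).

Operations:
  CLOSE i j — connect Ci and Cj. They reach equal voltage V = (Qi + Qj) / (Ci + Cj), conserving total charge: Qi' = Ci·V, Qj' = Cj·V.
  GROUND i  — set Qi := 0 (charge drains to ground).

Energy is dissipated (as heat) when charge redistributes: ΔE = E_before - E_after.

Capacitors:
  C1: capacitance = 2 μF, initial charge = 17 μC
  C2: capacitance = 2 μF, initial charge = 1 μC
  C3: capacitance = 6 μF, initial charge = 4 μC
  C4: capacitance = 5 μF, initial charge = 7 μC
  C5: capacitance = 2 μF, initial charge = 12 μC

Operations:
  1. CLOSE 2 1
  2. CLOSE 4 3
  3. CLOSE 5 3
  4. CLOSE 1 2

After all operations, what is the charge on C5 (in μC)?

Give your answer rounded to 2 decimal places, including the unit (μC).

Answer: 4.50 μC

Derivation:
Initial: C1(2μF, Q=17μC, V=8.50V), C2(2μF, Q=1μC, V=0.50V), C3(6μF, Q=4μC, V=0.67V), C4(5μF, Q=7μC, V=1.40V), C5(2μF, Q=12μC, V=6.00V)
Op 1: CLOSE 2-1: Q_total=18.00, C_total=4.00, V=4.50; Q2=9.00, Q1=9.00; dissipated=32.000
Op 2: CLOSE 4-3: Q_total=11.00, C_total=11.00, V=1.00; Q4=5.00, Q3=6.00; dissipated=0.733
Op 3: CLOSE 5-3: Q_total=18.00, C_total=8.00, V=2.25; Q5=4.50, Q3=13.50; dissipated=18.750
Op 4: CLOSE 1-2: Q_total=18.00, C_total=4.00, V=4.50; Q1=9.00, Q2=9.00; dissipated=0.000
Final charges: Q1=9.00, Q2=9.00, Q3=13.50, Q4=5.00, Q5=4.50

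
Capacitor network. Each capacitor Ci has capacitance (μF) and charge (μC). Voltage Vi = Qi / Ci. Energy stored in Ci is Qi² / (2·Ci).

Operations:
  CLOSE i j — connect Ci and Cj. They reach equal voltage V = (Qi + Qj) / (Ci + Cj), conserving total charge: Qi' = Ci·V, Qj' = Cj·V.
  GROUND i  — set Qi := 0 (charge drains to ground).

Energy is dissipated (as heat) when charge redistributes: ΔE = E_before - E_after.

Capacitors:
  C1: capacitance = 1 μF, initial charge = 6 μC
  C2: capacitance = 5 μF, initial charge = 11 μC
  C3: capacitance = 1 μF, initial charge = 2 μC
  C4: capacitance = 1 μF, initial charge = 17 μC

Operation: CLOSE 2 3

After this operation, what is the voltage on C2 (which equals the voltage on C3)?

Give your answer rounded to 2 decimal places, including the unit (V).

Initial: C1(1μF, Q=6μC, V=6.00V), C2(5μF, Q=11μC, V=2.20V), C3(1μF, Q=2μC, V=2.00V), C4(1μF, Q=17μC, V=17.00V)
Op 1: CLOSE 2-3: Q_total=13.00, C_total=6.00, V=2.17; Q2=10.83, Q3=2.17; dissipated=0.017

Answer: 2.17 V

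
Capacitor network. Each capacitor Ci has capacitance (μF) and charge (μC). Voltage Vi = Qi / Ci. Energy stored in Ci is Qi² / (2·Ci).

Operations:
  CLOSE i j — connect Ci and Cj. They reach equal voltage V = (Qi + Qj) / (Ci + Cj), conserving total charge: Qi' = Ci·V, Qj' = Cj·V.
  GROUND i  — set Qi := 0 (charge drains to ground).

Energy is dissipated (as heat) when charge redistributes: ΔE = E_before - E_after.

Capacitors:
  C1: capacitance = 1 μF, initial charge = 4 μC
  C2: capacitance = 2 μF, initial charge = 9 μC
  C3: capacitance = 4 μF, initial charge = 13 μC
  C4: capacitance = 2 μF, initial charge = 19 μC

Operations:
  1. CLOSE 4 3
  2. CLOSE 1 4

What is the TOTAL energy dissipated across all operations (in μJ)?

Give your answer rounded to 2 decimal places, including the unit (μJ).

Answer: 26.63 μJ

Derivation:
Initial: C1(1μF, Q=4μC, V=4.00V), C2(2μF, Q=9μC, V=4.50V), C3(4μF, Q=13μC, V=3.25V), C4(2μF, Q=19μC, V=9.50V)
Op 1: CLOSE 4-3: Q_total=32.00, C_total=6.00, V=5.33; Q4=10.67, Q3=21.33; dissipated=26.042
Op 2: CLOSE 1-4: Q_total=14.67, C_total=3.00, V=4.89; Q1=4.89, Q4=9.78; dissipated=0.593
Total dissipated: 26.634 μJ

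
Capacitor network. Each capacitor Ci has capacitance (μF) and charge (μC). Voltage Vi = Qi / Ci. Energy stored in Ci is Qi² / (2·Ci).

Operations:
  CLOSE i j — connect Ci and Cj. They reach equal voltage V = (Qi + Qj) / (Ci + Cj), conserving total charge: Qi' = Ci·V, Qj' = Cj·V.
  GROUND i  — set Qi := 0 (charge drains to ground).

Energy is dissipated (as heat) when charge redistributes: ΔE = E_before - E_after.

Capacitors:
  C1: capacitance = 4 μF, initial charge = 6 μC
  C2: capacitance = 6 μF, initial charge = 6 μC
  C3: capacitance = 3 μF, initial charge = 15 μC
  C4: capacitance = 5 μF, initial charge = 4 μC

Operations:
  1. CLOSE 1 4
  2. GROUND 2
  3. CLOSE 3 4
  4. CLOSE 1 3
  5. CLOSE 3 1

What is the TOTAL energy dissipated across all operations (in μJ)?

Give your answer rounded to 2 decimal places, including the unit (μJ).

Answer: 19.55 μJ

Derivation:
Initial: C1(4μF, Q=6μC, V=1.50V), C2(6μF, Q=6μC, V=1.00V), C3(3μF, Q=15μC, V=5.00V), C4(5μF, Q=4μC, V=0.80V)
Op 1: CLOSE 1-4: Q_total=10.00, C_total=9.00, V=1.11; Q1=4.44, Q4=5.56; dissipated=0.544
Op 2: GROUND 2: Q2=0; energy lost=3.000
Op 3: CLOSE 3-4: Q_total=20.56, C_total=8.00, V=2.57; Q3=7.71, Q4=12.85; dissipated=14.178
Op 4: CLOSE 1-3: Q_total=12.15, C_total=7.00, V=1.74; Q1=6.94, Q3=5.21; dissipated=1.823
Op 5: CLOSE 3-1: Q_total=12.15, C_total=7.00, V=1.74; Q3=5.21, Q1=6.94; dissipated=0.000
Total dissipated: 19.546 μJ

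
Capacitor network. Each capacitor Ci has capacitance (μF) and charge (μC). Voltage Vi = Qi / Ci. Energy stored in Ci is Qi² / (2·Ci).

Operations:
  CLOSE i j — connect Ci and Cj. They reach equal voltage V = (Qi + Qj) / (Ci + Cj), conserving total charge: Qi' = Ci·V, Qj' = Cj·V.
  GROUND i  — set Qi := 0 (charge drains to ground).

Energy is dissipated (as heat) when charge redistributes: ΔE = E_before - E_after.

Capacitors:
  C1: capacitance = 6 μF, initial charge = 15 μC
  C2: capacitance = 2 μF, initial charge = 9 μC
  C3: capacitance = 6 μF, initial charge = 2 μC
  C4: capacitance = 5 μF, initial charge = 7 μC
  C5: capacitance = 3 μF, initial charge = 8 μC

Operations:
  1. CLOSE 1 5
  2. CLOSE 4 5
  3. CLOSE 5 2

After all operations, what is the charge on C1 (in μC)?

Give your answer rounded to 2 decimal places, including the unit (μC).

Initial: C1(6μF, Q=15μC, V=2.50V), C2(2μF, Q=9μC, V=4.50V), C3(6μF, Q=2μC, V=0.33V), C4(5μF, Q=7μC, V=1.40V), C5(3μF, Q=8μC, V=2.67V)
Op 1: CLOSE 1-5: Q_total=23.00, C_total=9.00, V=2.56; Q1=15.33, Q5=7.67; dissipated=0.028
Op 2: CLOSE 4-5: Q_total=14.67, C_total=8.00, V=1.83; Q4=9.17, Q5=5.50; dissipated=1.252
Op 3: CLOSE 5-2: Q_total=14.50, C_total=5.00, V=2.90; Q5=8.70, Q2=5.80; dissipated=4.267
Final charges: Q1=15.33, Q2=5.80, Q3=2.00, Q4=9.17, Q5=8.70

Answer: 15.33 μC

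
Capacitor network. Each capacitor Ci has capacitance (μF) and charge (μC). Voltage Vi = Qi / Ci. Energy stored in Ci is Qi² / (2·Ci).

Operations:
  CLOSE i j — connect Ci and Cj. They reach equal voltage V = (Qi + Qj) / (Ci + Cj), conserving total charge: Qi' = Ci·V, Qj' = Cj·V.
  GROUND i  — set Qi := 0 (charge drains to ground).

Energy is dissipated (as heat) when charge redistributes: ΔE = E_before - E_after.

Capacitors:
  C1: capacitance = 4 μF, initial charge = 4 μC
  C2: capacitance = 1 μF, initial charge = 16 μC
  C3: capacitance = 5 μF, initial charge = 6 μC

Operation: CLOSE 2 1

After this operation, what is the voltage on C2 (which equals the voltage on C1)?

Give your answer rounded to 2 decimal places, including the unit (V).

Initial: C1(4μF, Q=4μC, V=1.00V), C2(1μF, Q=16μC, V=16.00V), C3(5μF, Q=6μC, V=1.20V)
Op 1: CLOSE 2-1: Q_total=20.00, C_total=5.00, V=4.00; Q2=4.00, Q1=16.00; dissipated=90.000

Answer: 4.00 V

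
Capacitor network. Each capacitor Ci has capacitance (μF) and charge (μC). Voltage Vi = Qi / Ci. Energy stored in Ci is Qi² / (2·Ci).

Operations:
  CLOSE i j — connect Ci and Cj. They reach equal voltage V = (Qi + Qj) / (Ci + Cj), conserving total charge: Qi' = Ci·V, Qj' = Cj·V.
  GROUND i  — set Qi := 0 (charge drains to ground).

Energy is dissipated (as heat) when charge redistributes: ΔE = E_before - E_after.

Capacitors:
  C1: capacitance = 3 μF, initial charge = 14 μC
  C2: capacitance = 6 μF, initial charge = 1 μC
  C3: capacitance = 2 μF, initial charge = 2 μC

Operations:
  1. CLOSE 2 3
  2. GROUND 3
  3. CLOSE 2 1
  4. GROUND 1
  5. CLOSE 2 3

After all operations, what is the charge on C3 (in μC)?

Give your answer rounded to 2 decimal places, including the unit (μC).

Initial: C1(3μF, Q=14μC, V=4.67V), C2(6μF, Q=1μC, V=0.17V), C3(2μF, Q=2μC, V=1.00V)
Op 1: CLOSE 2-3: Q_total=3.00, C_total=8.00, V=0.38; Q2=2.25, Q3=0.75; dissipated=0.521
Op 2: GROUND 3: Q3=0; energy lost=0.141
Op 3: CLOSE 2-1: Q_total=16.25, C_total=9.00, V=1.81; Q2=10.83, Q1=5.42; dissipated=18.418
Op 4: GROUND 1: Q1=0; energy lost=4.890
Op 5: CLOSE 2-3: Q_total=10.83, C_total=8.00, V=1.35; Q2=8.12, Q3=2.71; dissipated=2.445
Final charges: Q1=0.00, Q2=8.12, Q3=2.71

Answer: 2.71 μC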